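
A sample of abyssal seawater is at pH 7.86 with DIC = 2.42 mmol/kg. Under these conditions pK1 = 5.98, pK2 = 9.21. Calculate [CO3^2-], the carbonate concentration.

α₂ = 1 / (1 + [H⁺]/K2 + [H⁺]²/(K1K2)) = 1 / (1 + 10^+1.35 + 10^-0.53)
   = 1 / (1 + 22.387 + 0.29512) = 1/23.682 = 0.04223
[CO3²⁻] = α₂ × DIC = 0.04223 × 2.42 = 0.102 mmol/kg

[CO3²⁻] = 0.102 mmol/kg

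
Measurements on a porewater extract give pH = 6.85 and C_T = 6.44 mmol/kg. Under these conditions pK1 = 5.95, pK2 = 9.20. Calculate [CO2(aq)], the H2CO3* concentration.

[CO2*] = 0.717 mmol/kg

α₀ = 1 / (1 + K1/[H⁺] + K1K2/[H⁺]²) = 1 / (1 + 10^+0.90 + 10^-1.45)
   = 1 / (1 + 7.9433 + 0.035481) = 1/8.9788 = 0.1114
[CO2*] = α₀ × DIC = 0.1114 × 6.44 = 0.717 mmol/kg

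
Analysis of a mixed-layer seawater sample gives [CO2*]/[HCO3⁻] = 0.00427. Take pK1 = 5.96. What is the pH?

pH = 8.33

From K1 = [H⁺][HCO3⁻]/[CO2*]:  pH = pK1 − log₁₀([CO2*]/[HCO3⁻])
log₁₀(0.00427) = -2.370
pH = 5.96 − (-2.370) = 8.33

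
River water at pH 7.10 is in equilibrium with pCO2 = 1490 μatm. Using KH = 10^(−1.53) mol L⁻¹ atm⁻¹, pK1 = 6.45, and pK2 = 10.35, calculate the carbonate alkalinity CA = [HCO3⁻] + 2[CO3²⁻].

[CO2*] = KH · pCO2 = 10^(−1.53) × 1490×10^-6 = 4.397×10^-5 mol/L
α₀ = 1/(1 + K1/[H⁺] + K1K2/[H⁺]²) = 1/(1 + 10^+0.65 + 10^-2.60) = 0.1828
DIC = [CO2*]/α₀ = 4.397×10^-5 / 0.1828 = 0.2405 mmol/L
CA = (α₁ + 2α₂)·DIC = (0.8167 + 2×0.0004593) × 0.2405 = 0.197 mmol/L

CA = 0.197 mmol/L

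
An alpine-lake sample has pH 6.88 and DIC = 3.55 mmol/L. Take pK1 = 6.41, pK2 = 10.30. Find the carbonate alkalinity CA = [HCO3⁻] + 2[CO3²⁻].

CA = 2.65 mmol/L

CA = [HCO3⁻] + 2[CO3²⁻] = (α₁ + 2α₂)·DIC
At pH 6.88: [H⁺]/K1 = 10^-0.47 = 0.33884, K2/[H⁺] = 10^-3.42 = 0.00038019
α₁ = 1/(1 + 0.33884 + 0.00038019) = 1/1.3392 = 0.7467; α₂ = α₁·K2/[H⁺] = 0.0002839
α₁ + 2α₂ = 0.7473
CA = 0.7473 × 3.55 = 2.65 mmol/L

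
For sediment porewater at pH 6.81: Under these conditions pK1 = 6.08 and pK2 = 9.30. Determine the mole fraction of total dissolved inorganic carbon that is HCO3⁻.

α₁ = 1 / (1 + [H⁺]/K1 + K2/[H⁺]) = 1 / (1 + 10^-0.73 + 10^-2.49)
   = 1 / (1 + 0.18621 + 0.0032359) = 1/1.1894 = 0.8407

α₁ = 0.841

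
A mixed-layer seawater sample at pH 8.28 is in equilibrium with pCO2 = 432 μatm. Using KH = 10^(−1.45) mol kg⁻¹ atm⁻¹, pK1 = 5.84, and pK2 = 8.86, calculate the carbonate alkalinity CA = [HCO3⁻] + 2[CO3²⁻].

[CO2*] = KH · pCO2 = 10^(−1.45) × 432×10^-6 = 1.533×10^-5 mol/kg
α₀ = 1/(1 + K1/[H⁺] + K1K2/[H⁺]²) = 1/(1 + 10^+2.44 + 10^+1.86) = 0.002866
DIC = [CO2*]/α₀ = 1.533×10^-5 / 0.002866 = 5.347 mmol/kg
CA = (α₁ + 2α₂)·DIC = (0.7895 + 2×0.2077) × 5.347 = 6.44 mmol/kg

CA = 6.44 mmol/kg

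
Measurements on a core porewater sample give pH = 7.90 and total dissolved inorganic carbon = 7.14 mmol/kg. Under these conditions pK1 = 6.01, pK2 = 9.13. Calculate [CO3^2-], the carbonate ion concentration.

[CO3²⁻] = 0.392 mmol/kg

α₂ = 1 / (1 + [H⁺]/K2 + [H⁺]²/(K1K2)) = 1 / (1 + 10^+1.23 + 10^-0.66)
   = 1 / (1 + 16.982 + 0.21878) = 1/18.201 = 0.05494
[CO3²⁻] = α₂ × DIC = 0.05494 × 7.14 = 0.392 mmol/kg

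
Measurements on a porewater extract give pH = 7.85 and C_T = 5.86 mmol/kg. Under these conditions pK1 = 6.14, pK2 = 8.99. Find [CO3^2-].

α₂ = 1 / (1 + [H⁺]/K2 + [H⁺]²/(K1K2)) = 1 / (1 + 10^+1.14 + 10^-0.57)
   = 1 / (1 + 13.804 + 0.26915) = 1/15.073 = 0.06634
[CO3²⁻] = α₂ × DIC = 0.06634 × 5.86 = 0.389 mmol/kg

[CO3²⁻] = 0.389 mmol/kg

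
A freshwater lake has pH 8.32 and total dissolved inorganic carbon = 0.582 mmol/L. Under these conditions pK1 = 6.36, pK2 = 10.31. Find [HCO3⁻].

α₁ = 1 / (1 + [H⁺]/K1 + K2/[H⁺]) = 1 / (1 + 10^-1.96 + 10^-1.99)
   = 1 / (1 + 0.010965 + 0.010233) = 1/1.0212 = 0.9792
[HCO3⁻] = α₁ × DIC = 0.9792 × 0.582 = 0.570 mmol/L

[HCO3⁻] = 0.570 mmol/L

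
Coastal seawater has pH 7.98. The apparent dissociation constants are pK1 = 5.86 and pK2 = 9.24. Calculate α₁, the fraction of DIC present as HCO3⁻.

α₁ = 1 / (1 + [H⁺]/K1 + K2/[H⁺]) = 1 / (1 + 10^-2.12 + 10^-1.26)
   = 1 / (1 + 0.0075858 + 0.054954) = 1/1.0625 = 0.9411

α₁ = 0.941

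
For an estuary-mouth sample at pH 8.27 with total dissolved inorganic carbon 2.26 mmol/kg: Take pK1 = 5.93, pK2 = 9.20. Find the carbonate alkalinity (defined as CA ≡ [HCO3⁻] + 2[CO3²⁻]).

CA = [HCO3⁻] + 2[CO3²⁻] = (α₁ + 2α₂)·DIC
At pH 8.27: [H⁺]/K1 = 10^-2.34 = 0.0045709, K2/[H⁺] = 10^-0.93 = 0.11749
α₁ = 1/(1 + 0.0045709 + 0.11749) = 1/1.1221 = 0.8912; α₂ = α₁·K2/[H⁺] = 0.1047
α₁ + 2α₂ = 1.1006
CA = 1.1006 × 2.26 = 2.49 mmol/kg

CA = 2.49 mmol/kg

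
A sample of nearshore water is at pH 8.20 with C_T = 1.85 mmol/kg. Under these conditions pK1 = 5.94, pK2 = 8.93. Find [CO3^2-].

[CO3²⁻] = 0.289 mmol/kg

α₂ = 1 / (1 + [H⁺]/K2 + [H⁺]²/(K1K2)) = 1 / (1 + 10^+0.73 + 10^-1.53)
   = 1 / (1 + 5.3703 + 0.029512) = 1/6.3998 = 0.1563
[CO3²⁻] = α₂ × DIC = 0.1563 × 1.85 = 0.289 mmol/kg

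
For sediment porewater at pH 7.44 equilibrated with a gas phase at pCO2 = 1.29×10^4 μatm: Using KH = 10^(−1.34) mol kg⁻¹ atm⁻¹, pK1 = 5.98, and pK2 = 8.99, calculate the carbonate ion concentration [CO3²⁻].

[CO3²⁻] = 0.479 mmol/kg

[CO2*] = KH · pCO2 = 10^(−1.34) × 1.29×10^4×10^-6 = 5.896×10^-4 mol/kg
α₀ = 1/(1 + K1/[H⁺] + K1K2/[H⁺]²) = 1/(1 + 10^+1.46 + 10^-0.09) = 0.03262
DIC = [CO2*]/α₀ = 5.896×10^-4 / 0.03262 = 18.07 mmol/kg
[CO3²⁻] = α₂·DIC; α₂ = 0.02652, so [CO3²⁻] = 0.02652 × 18.07 = 0.479 mmol/kg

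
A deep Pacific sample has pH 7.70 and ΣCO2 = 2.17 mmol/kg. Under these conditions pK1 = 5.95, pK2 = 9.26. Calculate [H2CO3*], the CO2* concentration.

α₀ = 1 / (1 + K1/[H⁺] + K1K2/[H⁺]²) = 1 / (1 + 10^+1.75 + 10^+0.19)
   = 1 / (1 + 56.234 + 1.5488) = 1/58.783 = 0.01701
[CO2*] = α₀ × DIC = 0.01701 × 2.17 = 0.0369 mmol/kg

[CO2*] = 0.0369 mmol/kg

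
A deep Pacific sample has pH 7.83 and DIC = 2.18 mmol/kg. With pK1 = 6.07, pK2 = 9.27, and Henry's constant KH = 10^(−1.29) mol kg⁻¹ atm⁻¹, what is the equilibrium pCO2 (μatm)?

α₀ = 1 / (1 + K1/[H⁺] + K1K2/[H⁺]²) = 1 / (1 + 10^+1.76 + 10^+0.32)
   = 1 / (1 + 57.544 + 2.0893) = 1/60.633 = 0.01649
[CO2*] = α₀ × DIC = 0.01649 × 2.18 = 0.03595 mmol/kg
pCO2 = [CO2*]/KH = 3.595×10^-5 / 5.129×10^-2 = 701 μatm

pCO2 = 701 μatm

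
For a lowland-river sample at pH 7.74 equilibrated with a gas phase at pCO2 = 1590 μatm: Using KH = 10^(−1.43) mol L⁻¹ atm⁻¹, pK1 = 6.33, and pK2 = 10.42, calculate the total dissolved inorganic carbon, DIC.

[CO2*] = KH · pCO2 = 10^(−1.43) × 1590×10^-6 = 5.907×10^-5 mol/L
α₀ = 1/(1 + K1/[H⁺] + K1K2/[H⁺]²) = 1/(1 + 10^+1.41 + 10^-1.27) = 0.03737
DIC = [CO2*]/α₀ = 5.907×10^-5 / 0.03737 = 1.58 mmol/L

DIC = 1.58 mmol/L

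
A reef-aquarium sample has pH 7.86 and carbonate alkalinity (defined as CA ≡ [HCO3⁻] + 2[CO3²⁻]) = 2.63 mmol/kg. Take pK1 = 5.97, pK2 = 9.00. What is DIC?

CA = [HCO3⁻] + 2[CO3²⁻] = (α₁ + 2α₂)·DIC
At pH 7.86: [H⁺]/K1 = 10^-1.89 = 0.012882, K2/[H⁺] = 10^-1.14 = 0.072444
α₁ = 1/(1 + 0.012882 + 0.072444) = 1/1.0853 = 0.9214; α₂ = α₁·K2/[H⁺] = 0.06675
α₁ + 2α₂ = 1.0549
DIC = CA / (α₁ + 2α₂) = 2.63 / 1.0549 = 2.49 mmol/kg

DIC = 2.49 mmol/kg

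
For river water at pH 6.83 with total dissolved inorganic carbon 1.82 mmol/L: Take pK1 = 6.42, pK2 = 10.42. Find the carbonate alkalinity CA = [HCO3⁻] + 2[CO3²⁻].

CA = [HCO3⁻] + 2[CO3²⁻] = (α₁ + 2α₂)·DIC
At pH 6.83: [H⁺]/K1 = 10^-0.41 = 0.38905, K2/[H⁺] = 10^-3.59 = 0.00025704
α₁ = 1/(1 + 0.38905 + 0.00025704) = 1/1.3893 = 0.7198; α₂ = α₁·K2/[H⁺] = 0.0001850
α₁ + 2α₂ = 0.7202
CA = 0.7202 × 1.82 = 1.31 mmol/L

CA = 1.31 mmol/L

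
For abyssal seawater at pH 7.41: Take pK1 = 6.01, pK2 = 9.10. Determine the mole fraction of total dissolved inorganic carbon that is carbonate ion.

α₂ = 1 / (1 + [H⁺]/K2 + [H⁺]²/(K1K2)) = 1 / (1 + 10^+1.69 + 10^+0.29)
   = 1 / (1 + 48.978 + 1.9498) = 1/51.928 = 0.01926

α₂ = 0.0193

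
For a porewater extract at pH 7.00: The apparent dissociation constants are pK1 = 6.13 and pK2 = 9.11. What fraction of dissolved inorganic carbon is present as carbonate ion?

α₂ = 0.00679

α₂ = 1 / (1 + [H⁺]/K2 + [H⁺]²/(K1K2)) = 1 / (1 + 10^+2.11 + 10^+1.24)
   = 1 / (1 + 128.82 + 17.378) = 1/147.20 = 0.006793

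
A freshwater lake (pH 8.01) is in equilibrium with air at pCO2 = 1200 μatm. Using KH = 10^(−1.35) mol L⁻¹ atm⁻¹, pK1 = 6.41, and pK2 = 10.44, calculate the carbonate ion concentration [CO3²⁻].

[CO3²⁻] = 7.93 μmol/L

[CO2*] = KH · pCO2 = 10^(−1.35) × 1200×10^-6 = 5.360×10^-5 mol/L
α₀ = 1/(1 + K1/[H⁺] + K1K2/[H⁺]²) = 1/(1 + 10^+1.60 + 10^-0.83) = 0.02441
DIC = [CO2*]/α₀ = 5.360×10^-5 / 0.02441 = 2.195 mmol/L
[CO3²⁻] = α₂·DIC; α₂ = 0.003611, so [CO3²⁻] = 0.003611 × 2.195 = 0.00793 mmol/L = 7.93 μmol/L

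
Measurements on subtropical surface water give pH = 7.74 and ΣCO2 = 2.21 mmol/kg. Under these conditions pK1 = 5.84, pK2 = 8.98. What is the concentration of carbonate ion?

α₂ = 1 / (1 + [H⁺]/K2 + [H⁺]²/(K1K2)) = 1 / (1 + 10^+1.24 + 10^-0.66)
   = 1 / (1 + 17.378 + 0.21878) = 1/18.597 = 0.05377
[CO3²⁻] = α₂ × DIC = 0.05377 × 2.21 = 0.119 mmol/kg

[CO3²⁻] = 0.119 mmol/kg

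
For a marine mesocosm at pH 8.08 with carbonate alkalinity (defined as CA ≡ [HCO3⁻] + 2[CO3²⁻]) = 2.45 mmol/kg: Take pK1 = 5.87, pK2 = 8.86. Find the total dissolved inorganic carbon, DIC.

CA = [HCO3⁻] + 2[CO3²⁻] = (α₁ + 2α₂)·DIC
At pH 8.08: [H⁺]/K1 = 10^-2.21 = 0.0061660, K2/[H⁺] = 10^-0.78 = 0.16596
α₁ = 1/(1 + 0.0061660 + 0.16596) = 1/1.1721 = 0.8532; α₂ = α₁·K2/[H⁺] = 0.1416
α₁ + 2α₂ = 1.1363
DIC = CA / (α₁ + 2α₂) = 2.45 / 1.1363 = 2.16 mmol/kg

DIC = 2.16 mmol/kg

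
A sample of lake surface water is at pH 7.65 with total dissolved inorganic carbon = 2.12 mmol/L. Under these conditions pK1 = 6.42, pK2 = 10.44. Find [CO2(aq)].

α₀ = 1 / (1 + K1/[H⁺] + K1K2/[H⁺]²) = 1 / (1 + 10^+1.23 + 10^-1.56)
   = 1 / (1 + 16.982 + 0.027542) = 1/18.010 = 0.05552
[CO2*] = α₀ × DIC = 0.05552 × 2.12 = 0.118 mmol/L

[CO2*] = 0.118 mmol/L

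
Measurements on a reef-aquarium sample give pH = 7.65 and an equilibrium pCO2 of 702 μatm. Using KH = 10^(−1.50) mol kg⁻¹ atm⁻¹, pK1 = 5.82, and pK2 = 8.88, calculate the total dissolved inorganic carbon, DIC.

[CO2*] = KH · pCO2 = 10^(−1.50) × 702×10^-6 = 2.220×10^-5 mol/kg
α₀ = 1/(1 + K1/[H⁺] + K1K2/[H⁺]²) = 1/(1 + 10^+1.83 + 10^+0.60) = 0.01378
DIC = [CO2*]/α₀ = 2.220×10^-5 / 0.01378 = 1.61 mmol/kg

DIC = 1.61 mmol/kg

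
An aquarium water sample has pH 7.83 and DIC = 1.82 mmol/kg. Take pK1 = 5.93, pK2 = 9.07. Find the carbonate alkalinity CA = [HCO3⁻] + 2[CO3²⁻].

CA = [HCO3⁻] + 2[CO3²⁻] = (α₁ + 2α₂)·DIC
At pH 7.83: [H⁺]/K1 = 10^-1.90 = 0.012589, K2/[H⁺] = 10^-1.24 = 0.057544
α₁ = 1/(1 + 0.012589 + 0.057544) = 1/1.0701 = 0.9345; α₂ = α₁·K2/[H⁺] = 0.05377
α₁ + 2α₂ = 1.0420
CA = 1.0420 × 1.82 = 1.90 mmol/kg

CA = 1.90 mmol/kg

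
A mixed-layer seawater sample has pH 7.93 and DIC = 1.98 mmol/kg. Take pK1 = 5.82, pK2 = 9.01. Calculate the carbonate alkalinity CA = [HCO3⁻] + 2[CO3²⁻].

CA = [HCO3⁻] + 2[CO3²⁻] = (α₁ + 2α₂)·DIC
At pH 7.93: [H⁺]/K1 = 10^-2.11 = 0.0077625, K2/[H⁺] = 10^-1.08 = 0.083176
α₁ = 1/(1 + 0.0077625 + 0.083176) = 1/1.0909 = 0.9166; α₂ = α₁·K2/[H⁺] = 0.07624
α₁ + 2α₂ = 1.0691
CA = 1.0691 × 1.98 = 2.12 mmol/kg

CA = 2.12 mmol/kg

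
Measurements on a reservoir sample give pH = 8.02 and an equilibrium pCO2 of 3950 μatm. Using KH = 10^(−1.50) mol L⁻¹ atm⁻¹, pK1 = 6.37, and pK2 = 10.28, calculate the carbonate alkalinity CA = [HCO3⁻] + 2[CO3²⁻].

CA = 5.64 mmol/L

[CO2*] = KH · pCO2 = 10^(−1.50) × 3950×10^-6 = 1.249×10^-4 mol/L
α₀ = 1/(1 + K1/[H⁺] + K1K2/[H⁺]²) = 1/(1 + 10^+1.65 + 10^-0.61) = 0.02178
DIC = [CO2*]/α₀ = 1.249×10^-4 / 0.02178 = 5.735 mmol/L
CA = (α₁ + 2α₂)·DIC = (0.9729 + 2×0.005346) × 5.735 = 5.64 mmol/L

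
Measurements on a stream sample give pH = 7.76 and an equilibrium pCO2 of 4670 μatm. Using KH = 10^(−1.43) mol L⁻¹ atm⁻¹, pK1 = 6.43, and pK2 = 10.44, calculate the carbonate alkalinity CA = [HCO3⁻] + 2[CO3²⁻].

[CO2*] = KH · pCO2 = 10^(−1.43) × 4670×10^-6 = 1.735×10^-4 mol/L
α₀ = 1/(1 + K1/[H⁺] + K1K2/[H⁺]²) = 1/(1 + 10^+1.33 + 10^-1.35) = 0.04459
DIC = [CO2*]/α₀ = 1.735×10^-4 / 0.04459 = 3.891 mmol/L
CA = (α₁ + 2α₂)·DIC = (0.9534 + 2×0.001992) × 3.891 = 3.73 mmol/L

CA = 3.73 mmol/L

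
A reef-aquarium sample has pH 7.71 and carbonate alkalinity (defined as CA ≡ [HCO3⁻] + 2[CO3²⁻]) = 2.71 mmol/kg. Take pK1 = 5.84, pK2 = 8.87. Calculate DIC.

CA = [HCO3⁻] + 2[CO3²⁻] = (α₁ + 2α₂)·DIC
At pH 7.71: [H⁺]/K1 = 10^-1.87 = 0.013490, K2/[H⁺] = 10^-1.16 = 0.069183
α₁ = 1/(1 + 0.013490 + 0.069183) = 1/1.0827 = 0.9236; α₂ = α₁·K2/[H⁺] = 0.06390
α₁ + 2α₂ = 1.0514
DIC = CA / (α₁ + 2α₂) = 2.71 / 1.0514 = 2.58 mmol/kg

DIC = 2.58 mmol/kg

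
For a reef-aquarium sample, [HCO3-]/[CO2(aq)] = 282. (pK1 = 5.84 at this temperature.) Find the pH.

pH = 8.29

From K1 = [H⁺][HCO3-]/[CO2(aq)]:  pH = pK1 + log₁₀([HCO3-]/[CO2(aq)])
log₁₀(282) = +2.450
pH = 5.84 + (+2.450) = 8.29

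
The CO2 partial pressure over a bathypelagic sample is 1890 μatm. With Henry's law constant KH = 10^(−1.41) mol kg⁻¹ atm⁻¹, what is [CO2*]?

[CO2*] = 73.5 μmol/kg

KH = 10^(−1.41) = 3.890×10^-2 mol kg⁻¹ atm⁻¹
[CO2*] = KH · pCO2 = 3.890×10^-2 × 1890×10^-6 atm = 7.35×10^-5 mol/kg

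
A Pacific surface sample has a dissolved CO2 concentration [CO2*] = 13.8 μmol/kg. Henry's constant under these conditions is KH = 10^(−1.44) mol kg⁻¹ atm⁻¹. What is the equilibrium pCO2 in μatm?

KH = 10^(−1.44) = 3.631×10^-2 mol kg⁻¹ atm⁻¹
pCO2 = [CO2*]/KH = 13.8×10^-6 / 3.631×10^-2 = 3.80×10^-4 atm = 380 μatm

pCO2 = 380 μatm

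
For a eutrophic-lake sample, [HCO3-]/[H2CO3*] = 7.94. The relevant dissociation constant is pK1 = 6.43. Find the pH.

pH = 7.33

From K1 = [H⁺][HCO3-]/[H2CO3*]:  pH = pK1 + log₁₀([HCO3-]/[H2CO3*])
log₁₀(7.94) = +0.900
pH = 6.43 + (+0.900) = 7.33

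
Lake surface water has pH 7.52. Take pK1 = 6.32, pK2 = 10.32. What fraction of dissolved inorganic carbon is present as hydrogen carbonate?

α₁ = 1 / (1 + [H⁺]/K1 + K2/[H⁺]) = 1 / (1 + 10^-1.20 + 10^-2.80)
   = 1 / (1 + 0.063096 + 0.0015849) = 1/1.0647 = 0.9392

α₁ = 0.939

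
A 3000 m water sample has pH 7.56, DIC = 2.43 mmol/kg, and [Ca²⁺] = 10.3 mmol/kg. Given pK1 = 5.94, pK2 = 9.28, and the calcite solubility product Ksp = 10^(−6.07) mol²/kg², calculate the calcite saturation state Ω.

Ω = 0.537

α₂ = 1 / (1 + [H⁺]/K2 + [H⁺]²/(K1K2)) = 1 / (1 + 10^+1.72 + 10^+0.10)
   = 1 / (1 + 52.481 + 1.2589) = 1/54.740 = 0.01827
[CO3²⁻] = α₂ × DIC = 0.01827 × 2.43 = 0.04439 mmol/kg
Ksp = 10^(−6.07) = 8.511×10^-7
Ω = [Ca²⁺][CO3²⁻]/Ksp = (10.3×10^-3)(4.439×10^-5) / 8.511×10^-7 = 0.537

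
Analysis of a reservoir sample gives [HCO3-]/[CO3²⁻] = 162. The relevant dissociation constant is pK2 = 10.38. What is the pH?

From K2 = [H⁺][CO3²⁻]/[HCO3-]:  pH = pK2 − log₁₀([HCO3-]/[CO3²⁻])
log₁₀(162) = +2.210
pH = 10.38 − (+2.210) = 8.17

pH = 8.17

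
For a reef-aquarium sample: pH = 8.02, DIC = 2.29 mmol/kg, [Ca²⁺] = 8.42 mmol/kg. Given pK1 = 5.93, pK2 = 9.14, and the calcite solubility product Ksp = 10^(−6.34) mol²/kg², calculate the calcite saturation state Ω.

α₂ = 1 / (1 + [H⁺]/K2 + [H⁺]²/(K1K2)) = 1 / (1 + 10^+1.12 + 10^-0.97)
   = 1 / (1 + 13.183 + 0.10715) = 1/14.290 = 0.06998
[CO3²⁻] = α₂ × DIC = 0.06998 × 2.29 = 0.1603 mmol/kg
Ksp = 10^(−6.34) = 4.571×10^-7
Ω = [Ca²⁺][CO3²⁻]/Ksp = (8.42×10^-3)(1.603×10^-4) / 4.571×10^-7 = 2.95

Ω = 2.95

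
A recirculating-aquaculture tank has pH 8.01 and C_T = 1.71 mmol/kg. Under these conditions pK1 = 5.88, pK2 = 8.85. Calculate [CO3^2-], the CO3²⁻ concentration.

α₂ = 1 / (1 + [H⁺]/K2 + [H⁺]²/(K1K2)) = 1 / (1 + 10^+0.84 + 10^-1.29)
   = 1 / (1 + 6.9183 + 0.051286) = 1/7.9696 = 0.1255
[CO3²⁻] = α₂ × DIC = 0.1255 × 1.71 = 0.215 mmol/kg

[CO3²⁻] = 0.215 mmol/kg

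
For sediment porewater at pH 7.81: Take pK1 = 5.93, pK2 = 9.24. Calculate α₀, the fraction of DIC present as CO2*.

α₀ = 0.0126

α₀ = 1 / (1 + K1/[H⁺] + K1K2/[H⁺]²) = 1 / (1 + 10^+1.88 + 10^+0.45)
   = 1 / (1 + 75.858 + 2.8184) = 1/79.676 = 0.01255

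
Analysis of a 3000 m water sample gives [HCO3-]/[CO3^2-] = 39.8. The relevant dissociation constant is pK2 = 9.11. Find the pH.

From K2 = [H⁺][CO3^2-]/[HCO3-]:  pH = pK2 − log₁₀([HCO3-]/[CO3^2-])
log₁₀(39.8) = +1.600
pH = 9.11 − (+1.600) = 7.51

pH = 7.51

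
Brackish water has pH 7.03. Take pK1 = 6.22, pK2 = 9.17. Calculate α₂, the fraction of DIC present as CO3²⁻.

α₂ = 0.00623

α₂ = 1 / (1 + [H⁺]/K2 + [H⁺]²/(K1K2)) = 1 / (1 + 10^+2.14 + 10^+1.33)
   = 1 / (1 + 138.04 + 21.380) = 1/160.42 = 0.006234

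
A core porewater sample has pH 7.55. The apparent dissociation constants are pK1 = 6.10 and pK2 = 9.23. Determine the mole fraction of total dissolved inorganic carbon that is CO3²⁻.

α₂ = 1 / (1 + [H⁺]/K2 + [H⁺]²/(K1K2)) = 1 / (1 + 10^+1.68 + 10^+0.23)
   = 1 / (1 + 47.863 + 1.6982) = 1/50.561 = 0.01978

α₂ = 0.0198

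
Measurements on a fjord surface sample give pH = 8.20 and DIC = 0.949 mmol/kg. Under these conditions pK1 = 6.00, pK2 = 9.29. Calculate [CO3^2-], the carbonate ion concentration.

[CO3²⁻] = 0.0709 mmol/kg

α₂ = 1 / (1 + [H⁺]/K2 + [H⁺]²/(K1K2)) = 1 / (1 + 10^+1.09 + 10^-1.11)
   = 1 / (1 + 12.303 + 0.077625) = 1/13.380 = 0.07474
[CO3²⁻] = α₂ × DIC = 0.07474 × 0.949 = 0.0709 mmol/kg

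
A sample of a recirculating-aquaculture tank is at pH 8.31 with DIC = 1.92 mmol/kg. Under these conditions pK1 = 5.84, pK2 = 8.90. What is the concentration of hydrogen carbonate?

[HCO3⁻] = 1.52 mmol/kg

α₁ = 1 / (1 + [H⁺]/K1 + K2/[H⁺]) = 1 / (1 + 10^-2.47 + 10^-0.59)
   = 1 / (1 + 0.0033884 + 0.25704) = 1/1.2604 = 0.7934
[HCO3⁻] = α₁ × DIC = 0.7934 × 1.92 = 1.52 mmol/kg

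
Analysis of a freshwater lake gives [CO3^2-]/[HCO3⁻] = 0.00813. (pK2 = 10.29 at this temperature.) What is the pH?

pH = 8.20

From K2 = [H⁺][CO3^2-]/[HCO3⁻]:  pH = pK2 + log₁₀([CO3^2-]/[HCO3⁻])
log₁₀(0.00813) = -2.090
pH = 10.29 + (-2.090) = 8.20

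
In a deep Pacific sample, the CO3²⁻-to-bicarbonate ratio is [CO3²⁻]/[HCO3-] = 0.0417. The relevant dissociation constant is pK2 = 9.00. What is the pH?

From K2 = [H⁺][CO3²⁻]/[HCO3-]:  pH = pK2 + log₁₀([CO3²⁻]/[HCO3-])
log₁₀(0.0417) = -1.380
pH = 9.00 + (-1.380) = 7.62

pH = 7.62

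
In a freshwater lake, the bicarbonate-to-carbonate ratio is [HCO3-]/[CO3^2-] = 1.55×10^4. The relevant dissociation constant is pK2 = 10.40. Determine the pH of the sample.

From K2 = [H⁺][CO3^2-]/[HCO3-]:  pH = pK2 − log₁₀([HCO3-]/[CO3^2-])
log₁₀(1.55×10^4) = +4.190
pH = 10.40 − (+4.190) = 6.21

pH = 6.21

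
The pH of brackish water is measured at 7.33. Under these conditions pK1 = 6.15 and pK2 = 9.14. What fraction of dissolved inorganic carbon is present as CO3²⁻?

α₂ = 0.0143

α₂ = 1 / (1 + [H⁺]/K2 + [H⁺]²/(K1K2)) = 1 / (1 + 10^+1.81 + 10^+0.63)
   = 1 / (1 + 64.565 + 4.2658) = 1/69.831 = 0.01432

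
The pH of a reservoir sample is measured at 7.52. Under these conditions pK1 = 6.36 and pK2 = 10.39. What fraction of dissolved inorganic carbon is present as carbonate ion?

α₂ = 0.00126

α₂ = 1 / (1 + [H⁺]/K2 + [H⁺]²/(K1K2)) = 1 / (1 + 10^+2.87 + 10^+1.71)
   = 1 / (1 + 741.31 + 51.286) = 1/793.60 = 0.001260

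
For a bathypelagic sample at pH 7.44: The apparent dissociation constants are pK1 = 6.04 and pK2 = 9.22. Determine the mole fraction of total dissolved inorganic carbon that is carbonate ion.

α₂ = 0.0157

α₂ = 1 / (1 + [H⁺]/K2 + [H⁺]²/(K1K2)) = 1 / (1 + 10^+1.78 + 10^+0.38)
   = 1 / (1 + 60.256 + 2.3988) = 1/63.655 = 0.01571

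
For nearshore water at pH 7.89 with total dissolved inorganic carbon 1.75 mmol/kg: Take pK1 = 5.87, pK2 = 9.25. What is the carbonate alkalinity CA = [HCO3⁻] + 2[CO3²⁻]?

CA = 1.81 mmol/kg

CA = [HCO3⁻] + 2[CO3²⁻] = (α₁ + 2α₂)·DIC
At pH 7.89: [H⁺]/K1 = 10^-2.02 = 0.0095499, K2/[H⁺] = 10^-1.36 = 0.043652
α₁ = 1/(1 + 0.0095499 + 0.043652) = 1/1.0532 = 0.9495; α₂ = α₁·K2/[H⁺] = 0.04145
α₁ + 2α₂ = 1.0324
CA = 1.0324 × 1.75 = 1.81 mmol/kg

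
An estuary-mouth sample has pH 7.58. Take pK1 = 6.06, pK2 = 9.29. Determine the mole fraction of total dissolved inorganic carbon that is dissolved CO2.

α₀ = 1 / (1 + K1/[H⁺] + K1K2/[H⁺]²) = 1 / (1 + 10^+1.52 + 10^-0.19)
   = 1 / (1 + 33.113 + 0.64565) = 1/34.759 = 0.02877

α₀ = 0.0288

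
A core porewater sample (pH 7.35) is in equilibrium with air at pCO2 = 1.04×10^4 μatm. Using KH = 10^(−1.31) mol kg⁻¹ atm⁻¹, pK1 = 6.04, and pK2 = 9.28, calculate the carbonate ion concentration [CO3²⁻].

[CO3²⁻] = 0.122 mmol/kg

[CO2*] = KH · pCO2 = 10^(−1.31) × 1.04×10^4×10^-6 = 5.094×10^-4 mol/kg
α₀ = 1/(1 + K1/[H⁺] + K1K2/[H⁺]²) = 1/(1 + 10^+1.31 + 10^-0.62) = 0.04617
DIC = [CO2*]/α₀ = 5.094×10^-4 / 0.04617 = 11.03 mmol/kg
[CO3²⁻] = α₂·DIC; α₂ = 0.01108, so [CO3²⁻] = 0.01108 × 11.03 = 0.122 mmol/kg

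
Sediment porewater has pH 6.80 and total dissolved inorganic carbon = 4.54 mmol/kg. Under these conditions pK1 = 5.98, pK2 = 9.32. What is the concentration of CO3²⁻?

α₂ = 1 / (1 + [H⁺]/K2 + [H⁺]²/(K1K2)) = 1 / (1 + 10^+2.52 + 10^+1.70)
   = 1 / (1 + 331.13 + 50.119) = 1/382.25 = 0.002616
[CO3²⁻] = α₂ × DIC = 0.002616 × 4.54 = 0.0119 mmol/kg = 11.9 μmol/kg

[CO3²⁻] = 11.9 μmol/kg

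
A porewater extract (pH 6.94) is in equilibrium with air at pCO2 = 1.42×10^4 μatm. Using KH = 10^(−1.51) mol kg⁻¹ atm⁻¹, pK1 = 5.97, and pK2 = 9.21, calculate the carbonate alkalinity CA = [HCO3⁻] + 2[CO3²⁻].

[CO2*] = KH · pCO2 = 10^(−1.51) × 1.42×10^4×10^-6 = 4.388×10^-4 mol/kg
α₀ = 1/(1 + K1/[H⁺] + K1K2/[H⁺]²) = 1/(1 + 10^+0.97 + 10^-1.30) = 0.09631
DIC = [CO2*]/α₀ = 4.388×10^-4 / 0.09631 = 4.556 mmol/kg
CA = (α₁ + 2α₂)·DIC = (0.8989 + 2×0.004827) × 4.556 = 4.14 mmol/kg

CA = 4.14 mmol/kg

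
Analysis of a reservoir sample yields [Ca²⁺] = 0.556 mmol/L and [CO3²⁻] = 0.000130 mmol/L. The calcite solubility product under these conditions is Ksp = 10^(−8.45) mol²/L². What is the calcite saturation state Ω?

Ksp = 10^(−8.45) = 3.548×10^-9
Ω = [Ca²⁺][CO3²⁻]/Ksp = (0.556×10^-3)(0.000130×10^-3) / 3.548×10^-9 = 0.0204

Ω = 0.0204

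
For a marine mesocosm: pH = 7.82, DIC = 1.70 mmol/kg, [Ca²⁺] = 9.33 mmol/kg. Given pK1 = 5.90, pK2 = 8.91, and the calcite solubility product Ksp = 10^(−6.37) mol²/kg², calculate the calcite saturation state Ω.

Ω = 2.76

α₂ = 1 / (1 + [H⁺]/K2 + [H⁺]²/(K1K2)) = 1 / (1 + 10^+1.09 + 10^-0.83)
   = 1 / (1 + 12.303 + 0.14791) = 1/13.451 = 0.07435
[CO3²⁻] = α₂ × DIC = 0.07435 × 1.70 = 0.1264 mmol/kg
Ksp = 10^(−6.37) = 4.266×10^-7
Ω = [Ca²⁺][CO3²⁻]/Ksp = (9.33×10^-3)(1.264×10^-4) / 4.266×10^-7 = 2.76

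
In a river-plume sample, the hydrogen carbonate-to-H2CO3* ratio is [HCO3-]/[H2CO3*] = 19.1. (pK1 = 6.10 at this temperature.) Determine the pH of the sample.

pH = 7.38

From K1 = [H⁺][HCO3-]/[H2CO3*]:  pH = pK1 + log₁₀([HCO3-]/[H2CO3*])
log₁₀(19.1) = +1.281
pH = 6.10 + (+1.281) = 7.38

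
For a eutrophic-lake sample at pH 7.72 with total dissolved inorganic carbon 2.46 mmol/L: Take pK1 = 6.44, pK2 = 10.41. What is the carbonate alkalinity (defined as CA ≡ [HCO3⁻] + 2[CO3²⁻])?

CA = 2.34 mmol/L

CA = [HCO3⁻] + 2[CO3²⁻] = (α₁ + 2α₂)·DIC
At pH 7.72: [H⁺]/K1 = 10^-1.28 = 0.052481, K2/[H⁺] = 10^-2.69 = 0.0020417
α₁ = 1/(1 + 0.052481 + 0.0020417) = 1/1.0545 = 0.9483; α₂ = α₁·K2/[H⁺] = 0.001936
α₁ + 2α₂ = 0.9522
CA = 0.9522 × 2.46 = 2.34 mmol/L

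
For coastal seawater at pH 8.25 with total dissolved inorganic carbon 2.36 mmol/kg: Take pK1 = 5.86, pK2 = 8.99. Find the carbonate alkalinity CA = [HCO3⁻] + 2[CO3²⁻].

CA = 2.71 mmol/kg

CA = [HCO3⁻] + 2[CO3²⁻] = (α₁ + 2α₂)·DIC
At pH 8.25: [H⁺]/K1 = 10^-2.39 = 0.0040738, K2/[H⁺] = 10^-0.74 = 0.18197
α₁ = 1/(1 + 0.0040738 + 0.18197) = 1/1.1860 = 0.8431; α₂ = α₁·K2/[H⁺] = 0.1534
α₁ + 2α₂ = 1.1500
CA = 1.1500 × 2.36 = 2.71 mmol/kg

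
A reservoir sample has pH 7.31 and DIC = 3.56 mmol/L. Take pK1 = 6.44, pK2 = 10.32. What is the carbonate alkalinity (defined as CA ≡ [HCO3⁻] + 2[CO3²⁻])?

CA = 3.14 mmol/L

CA = [HCO3⁻] + 2[CO3²⁻] = (α₁ + 2α₂)·DIC
At pH 7.31: [H⁺]/K1 = 10^-0.87 = 0.13490, K2/[H⁺] = 10^-3.01 = 0.00097724
α₁ = 1/(1 + 0.13490 + 0.00097724) = 1/1.1359 = 0.8804; α₂ = α₁·K2/[H⁺] = 0.0008603
α₁ + 2α₂ = 0.8821
CA = 0.8821 × 3.56 = 3.14 mmol/L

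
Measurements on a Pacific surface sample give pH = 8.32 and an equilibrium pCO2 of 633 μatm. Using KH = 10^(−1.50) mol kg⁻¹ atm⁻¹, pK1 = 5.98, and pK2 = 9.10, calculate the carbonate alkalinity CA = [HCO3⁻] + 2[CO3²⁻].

CA = 5.83 mmol/kg

[CO2*] = KH · pCO2 = 10^(−1.50) × 633×10^-6 = 2.002×10^-5 mol/kg
α₀ = 1/(1 + K1/[H⁺] + K1K2/[H⁺]²) = 1/(1 + 10^+2.34 + 10^+1.56) = 0.003905
DIC = [CO2*]/α₀ = 2.002×10^-5 / 0.003905 = 5.126 mmol/kg
CA = (α₁ + 2α₂)·DIC = (0.8543 + 2×0.1418) × 5.126 = 5.83 mmol/kg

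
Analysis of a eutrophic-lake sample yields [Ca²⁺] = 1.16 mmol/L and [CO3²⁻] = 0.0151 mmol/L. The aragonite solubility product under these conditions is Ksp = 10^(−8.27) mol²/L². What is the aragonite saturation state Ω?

Ksp = 10^(−8.27) = 5.370×10^-9
Ω = [Ca²⁺][CO3²⁻]/Ksp = (1.16×10^-3)(0.0151×10^-3) / 5.370×10^-9 = 3.26

Ω = 3.26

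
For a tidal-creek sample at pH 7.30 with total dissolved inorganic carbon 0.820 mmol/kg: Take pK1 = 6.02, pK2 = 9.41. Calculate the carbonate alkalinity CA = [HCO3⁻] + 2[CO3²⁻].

CA = [HCO3⁻] + 2[CO3²⁻] = (α₁ + 2α₂)·DIC
At pH 7.30: [H⁺]/K1 = 10^-1.28 = 0.052481, K2/[H⁺] = 10^-2.11 = 0.0077625
α₁ = 1/(1 + 0.052481 + 0.0077625) = 1/1.0602 = 0.9432; α₂ = α₁·K2/[H⁺] = 0.007321
α₁ + 2α₂ = 0.9578
CA = 0.9578 × 0.820 = 0.785 mmol/kg

CA = 0.785 mmol/kg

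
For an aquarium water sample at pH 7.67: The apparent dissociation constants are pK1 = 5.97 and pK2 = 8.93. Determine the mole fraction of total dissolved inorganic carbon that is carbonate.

α₂ = 1 / (1 + [H⁺]/K2 + [H⁺]²/(K1K2)) = 1 / (1 + 10^+1.26 + 10^-0.44)
   = 1 / (1 + 18.197 + 0.36308) = 1/19.560 = 0.05112

α₂ = 0.0511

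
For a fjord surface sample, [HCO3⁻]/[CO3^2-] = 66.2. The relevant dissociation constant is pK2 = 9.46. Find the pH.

pH = 7.64

From K2 = [H⁺][CO3^2-]/[HCO3⁻]:  pH = pK2 − log₁₀([HCO3⁻]/[CO3^2-])
log₁₀(66.2) = +1.821
pH = 9.46 − (+1.821) = 7.64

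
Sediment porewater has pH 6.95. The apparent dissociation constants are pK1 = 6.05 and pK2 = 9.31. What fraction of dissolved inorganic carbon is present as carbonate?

α₂ = 1 / (1 + [H⁺]/K2 + [H⁺]²/(K1K2)) = 1 / (1 + 10^+2.36 + 10^+1.46)
   = 1 / (1 + 229.09 + 28.840) = 1/258.93 = 0.003862

α₂ = 0.00386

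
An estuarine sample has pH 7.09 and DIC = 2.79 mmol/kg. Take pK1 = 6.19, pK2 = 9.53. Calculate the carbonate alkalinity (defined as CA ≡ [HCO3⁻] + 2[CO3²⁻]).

CA = 2.49 mmol/kg

CA = [HCO3⁻] + 2[CO3²⁻] = (α₁ + 2α₂)·DIC
At pH 7.09: [H⁺]/K1 = 10^-0.90 = 0.12589, K2/[H⁺] = 10^-2.44 = 0.0036308
α₁ = 1/(1 + 0.12589 + 0.0036308) = 1/1.1295 = 0.8853; α₂ = α₁·K2/[H⁺] = 0.003214
α₁ + 2α₂ = 0.8918
CA = 0.8918 × 2.79 = 2.49 mmol/kg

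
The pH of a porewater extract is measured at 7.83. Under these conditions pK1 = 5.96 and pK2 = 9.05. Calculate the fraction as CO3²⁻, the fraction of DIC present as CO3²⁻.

α₂ = 0.0561

α₂ = 1 / (1 + [H⁺]/K2 + [H⁺]²/(K1K2)) = 1 / (1 + 10^+1.22 + 10^-0.65)
   = 1 / (1 + 16.596 + 0.22387) = 1/17.820 = 0.05612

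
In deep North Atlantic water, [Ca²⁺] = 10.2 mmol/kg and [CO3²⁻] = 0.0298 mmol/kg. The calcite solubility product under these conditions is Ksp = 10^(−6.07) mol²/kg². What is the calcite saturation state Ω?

Ω = 0.357

Ksp = 10^(−6.07) = 8.511×10^-7
Ω = [Ca²⁺][CO3²⁻]/Ksp = (10.2×10^-3)(0.0298×10^-3) / 8.511×10^-7 = 0.357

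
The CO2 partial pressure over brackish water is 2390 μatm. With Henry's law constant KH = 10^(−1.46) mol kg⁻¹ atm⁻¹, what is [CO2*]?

[CO2*] = 82.9 μmol/kg

KH = 10^(−1.46) = 3.467×10^-2 mol kg⁻¹ atm⁻¹
[CO2*] = KH · pCO2 = 3.467×10^-2 × 2390×10^-6 atm = 8.29×10^-5 mol/kg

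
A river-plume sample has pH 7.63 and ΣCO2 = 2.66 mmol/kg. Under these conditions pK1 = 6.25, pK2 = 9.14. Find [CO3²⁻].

α₂ = 1 / (1 + [H⁺]/K2 + [H⁺]²/(K1K2)) = 1 / (1 + 10^+1.51 + 10^+0.13)
   = 1 / (1 + 32.359 + 1.3490) = 1/34.708 = 0.02881
[CO3²⁻] = α₂ × DIC = 0.02881 × 2.66 = 0.0766 mmol/kg

[CO3²⁻] = 0.0766 mmol/kg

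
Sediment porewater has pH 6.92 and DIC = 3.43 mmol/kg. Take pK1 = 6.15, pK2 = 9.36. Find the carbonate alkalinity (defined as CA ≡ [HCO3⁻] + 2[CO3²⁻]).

CA = 2.94 mmol/kg

CA = [HCO3⁻] + 2[CO3²⁻] = (α₁ + 2α₂)·DIC
At pH 6.92: [H⁺]/K1 = 10^-0.77 = 0.16982, K2/[H⁺] = 10^-2.44 = 0.0036308
α₁ = 1/(1 + 0.16982 + 0.0036308) = 1/1.1735 = 0.8522; α₂ = α₁·K2/[H⁺] = 0.003094
α₁ + 2α₂ = 0.8584
CA = 0.8584 × 3.43 = 2.94 mmol/kg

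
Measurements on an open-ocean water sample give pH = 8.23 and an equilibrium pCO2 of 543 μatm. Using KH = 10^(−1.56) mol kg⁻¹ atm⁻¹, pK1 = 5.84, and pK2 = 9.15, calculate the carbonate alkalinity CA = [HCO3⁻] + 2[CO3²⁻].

[CO2*] = KH · pCO2 = 10^(−1.56) × 543×10^-6 = 1.496×10^-5 mol/kg
α₀ = 1/(1 + K1/[H⁺] + K1K2/[H⁺]²) = 1/(1 + 10^+2.39 + 10^+1.47) = 0.003623
DIC = [CO2*]/α₀ = 1.496×10^-5 / 0.003623 = 4.127 mmol/kg
CA = (α₁ + 2α₂)·DIC = (0.8894 + 2×0.1069) × 4.127 = 4.55 mmol/kg

CA = 4.55 mmol/kg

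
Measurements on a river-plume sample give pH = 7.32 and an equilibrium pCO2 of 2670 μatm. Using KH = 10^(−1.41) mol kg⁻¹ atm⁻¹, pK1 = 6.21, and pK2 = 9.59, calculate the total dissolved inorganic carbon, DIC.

[CO2*] = KH · pCO2 = 10^(−1.41) × 2670×10^-6 = 1.039×10^-4 mol/kg
α₀ = 1/(1 + K1/[H⁺] + K1K2/[H⁺]²) = 1/(1 + 10^+1.11 + 10^-1.16) = 0.07168
DIC = [CO2*]/α₀ = 1.039×10^-4 / 0.07168 = 1.45 mmol/kg

DIC = 1.45 mmol/kg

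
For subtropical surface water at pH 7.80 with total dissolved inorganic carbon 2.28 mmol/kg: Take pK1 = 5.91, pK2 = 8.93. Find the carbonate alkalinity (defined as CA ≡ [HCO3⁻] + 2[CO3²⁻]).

CA = 2.41 mmol/kg

CA = [HCO3⁻] + 2[CO3²⁻] = (α₁ + 2α₂)·DIC
At pH 7.80: [H⁺]/K1 = 10^-1.89 = 0.012882, K2/[H⁺] = 10^-1.13 = 0.074131
α₁ = 1/(1 + 0.012882 + 0.074131) = 1/1.0870 = 0.9200; α₂ = α₁·K2/[H⁺] = 0.06820
α₁ + 2α₂ = 1.0563
CA = 1.0563 × 2.28 = 2.41 mmol/kg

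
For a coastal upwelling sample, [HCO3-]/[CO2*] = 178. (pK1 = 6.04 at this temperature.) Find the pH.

pH = 8.29

From K1 = [H⁺][HCO3-]/[CO2*]:  pH = pK1 + log₁₀([HCO3-]/[CO2*])
log₁₀(178) = +2.250
pH = 6.04 + (+2.250) = 8.29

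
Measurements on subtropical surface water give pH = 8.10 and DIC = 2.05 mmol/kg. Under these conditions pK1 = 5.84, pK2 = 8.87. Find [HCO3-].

α₁ = 1 / (1 + [H⁺]/K1 + K2/[H⁺]) = 1 / (1 + 10^-2.26 + 10^-0.77)
   = 1 / (1 + 0.0054954 + 0.16982) = 1/1.1753 = 0.8508
[HCO3⁻] = α₁ × DIC = 0.8508 × 2.05 = 1.74 mmol/kg

[HCO3⁻] = 1.74 mmol/kg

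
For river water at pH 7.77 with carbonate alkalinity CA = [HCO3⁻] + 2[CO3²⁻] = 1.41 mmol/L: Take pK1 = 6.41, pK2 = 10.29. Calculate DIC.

DIC = 1.47 mmol/L

CA = [HCO3⁻] + 2[CO3²⁻] = (α₁ + 2α₂)·DIC
At pH 7.77: [H⁺]/K1 = 10^-1.36 = 0.043652, K2/[H⁺] = 10^-2.52 = 0.0030200
α₁ = 1/(1 + 0.043652 + 0.0030200) = 1/1.0467 = 0.9554; α₂ = α₁·K2/[H⁺] = 0.002885
α₁ + 2α₂ = 0.9612
DIC = CA / (α₁ + 2α₂) = 1.41 / 0.9612 = 1.47 mmol/L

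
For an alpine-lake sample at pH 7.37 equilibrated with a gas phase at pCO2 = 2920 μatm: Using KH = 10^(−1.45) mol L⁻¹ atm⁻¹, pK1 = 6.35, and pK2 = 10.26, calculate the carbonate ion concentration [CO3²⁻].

[CO3²⁻] = 1.40 μmol/L

[CO2*] = KH · pCO2 = 10^(−1.45) × 2920×10^-6 = 1.036×10^-4 mol/L
α₀ = 1/(1 + K1/[H⁺] + K1K2/[H⁺]²) = 1/(1 + 10^+1.02 + 10^-1.87) = 0.08707
DIC = [CO2*]/α₀ = 1.036×10^-4 / 0.08707 = 1.190 mmol/L
[CO3²⁻] = α₂·DIC; α₂ = 0.001175, so [CO3²⁻] = 0.001175 × 1.190 = 0.00140 mmol/L = 1.40 μmol/L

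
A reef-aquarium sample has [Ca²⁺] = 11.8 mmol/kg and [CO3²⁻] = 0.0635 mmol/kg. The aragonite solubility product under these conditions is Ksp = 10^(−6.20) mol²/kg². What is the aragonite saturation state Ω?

Ω = 1.19

Ksp = 10^(−6.20) = 6.310×10^-7
Ω = [Ca²⁺][CO3²⁻]/Ksp = (11.8×10^-3)(0.0635×10^-3) / 6.310×10^-7 = 1.19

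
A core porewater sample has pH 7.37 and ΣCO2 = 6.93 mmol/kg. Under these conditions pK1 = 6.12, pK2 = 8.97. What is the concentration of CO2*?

α₀ = 1 / (1 + K1/[H⁺] + K1K2/[H⁺]²) = 1 / (1 + 10^+1.25 + 10^-0.35)
   = 1 / (1 + 17.783 + 0.44668) = 1/19.229 = 0.05200
[CO2*] = α₀ × DIC = 0.05200 × 6.93 = 0.360 mmol/kg

[CO2*] = 0.360 mmol/kg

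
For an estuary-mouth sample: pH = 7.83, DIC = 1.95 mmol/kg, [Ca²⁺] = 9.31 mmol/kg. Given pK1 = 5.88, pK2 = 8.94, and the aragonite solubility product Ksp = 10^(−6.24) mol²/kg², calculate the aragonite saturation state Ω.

Ω = 2.25

α₂ = 1 / (1 + [H⁺]/K2 + [H⁺]²/(K1K2)) = 1 / (1 + 10^+1.11 + 10^-0.84)
   = 1 / (1 + 12.882 + 0.14454) = 1/14.027 = 0.07129
[CO3²⁻] = α₂ × DIC = 0.07129 × 1.95 = 0.1390 mmol/kg
Ksp = 10^(−6.24) = 5.754×10^-7
Ω = [Ca²⁺][CO3²⁻]/Ksp = (9.31×10^-3)(1.390×10^-4) / 5.754×10^-7 = 2.25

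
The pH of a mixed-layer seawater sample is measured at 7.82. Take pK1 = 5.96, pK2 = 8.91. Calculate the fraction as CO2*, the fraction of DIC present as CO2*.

α₀ = 0.0126

α₀ = 1 / (1 + K1/[H⁺] + K1K2/[H⁺]²) = 1 / (1 + 10^+1.86 + 10^+0.77)
   = 1 / (1 + 72.444 + 5.8884) = 1/79.332 = 0.01261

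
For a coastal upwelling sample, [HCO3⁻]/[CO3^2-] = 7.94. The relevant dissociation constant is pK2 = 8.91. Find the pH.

pH = 8.01

From K2 = [H⁺][CO3^2-]/[HCO3⁻]:  pH = pK2 − log₁₀([HCO3⁻]/[CO3^2-])
log₁₀(7.94) = +0.900
pH = 8.91 − (+0.900) = 8.01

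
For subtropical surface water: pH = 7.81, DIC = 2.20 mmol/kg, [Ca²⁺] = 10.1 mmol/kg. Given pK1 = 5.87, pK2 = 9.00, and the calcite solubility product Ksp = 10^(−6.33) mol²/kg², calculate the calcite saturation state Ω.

α₂ = 1 / (1 + [H⁺]/K2 + [H⁺]²/(K1K2)) = 1 / (1 + 10^+1.19 + 10^-0.75)
   = 1 / (1 + 15.488 + 0.17783) = 1/16.666 = 0.06000
[CO3²⁻] = α₂ × DIC = 0.06000 × 2.20 = 0.1320 mmol/kg
Ksp = 10^(−6.33) = 4.677×10^-7
Ω = [Ca²⁺][CO3²⁻]/Ksp = (10.1×10^-3)(1.320×10^-4) / 4.677×10^-7 = 2.85

Ω = 2.85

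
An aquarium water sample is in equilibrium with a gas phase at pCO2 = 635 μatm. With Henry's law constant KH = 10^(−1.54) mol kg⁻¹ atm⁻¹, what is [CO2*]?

KH = 10^(−1.54) = 2.884×10^-2 mol kg⁻¹ atm⁻¹
[CO2*] = KH · pCO2 = 2.884×10^-2 × 635×10^-6 atm = 1.83×10^-5 mol/kg

[CO2*] = 18.3 μmol/kg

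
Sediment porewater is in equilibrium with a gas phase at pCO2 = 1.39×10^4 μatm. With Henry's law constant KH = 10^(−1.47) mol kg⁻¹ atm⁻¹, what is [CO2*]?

KH = 10^(−1.47) = 3.388×10^-2 mol kg⁻¹ atm⁻¹
[CO2*] = KH · pCO2 = 3.388×10^-2 × 1.39×10^4×10^-6 atm = 4.71×10^-4 mol/kg

[CO2*] = 471 μmol/kg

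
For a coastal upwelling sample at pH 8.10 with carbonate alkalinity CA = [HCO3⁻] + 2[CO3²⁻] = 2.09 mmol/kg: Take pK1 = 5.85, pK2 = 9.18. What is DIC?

DIC = 1.95 mmol/kg

CA = [HCO3⁻] + 2[CO3²⁻] = (α₁ + 2α₂)·DIC
At pH 8.10: [H⁺]/K1 = 10^-2.25 = 0.0056234, K2/[H⁺] = 10^-1.08 = 0.083176
α₁ = 1/(1 + 0.0056234 + 0.083176) = 1/1.0888 = 0.9184; α₂ = α₁·K2/[H⁺] = 0.07639
α₁ + 2α₂ = 1.0712
DIC = CA / (α₁ + 2α₂) = 2.09 / 1.0712 = 1.95 mmol/kg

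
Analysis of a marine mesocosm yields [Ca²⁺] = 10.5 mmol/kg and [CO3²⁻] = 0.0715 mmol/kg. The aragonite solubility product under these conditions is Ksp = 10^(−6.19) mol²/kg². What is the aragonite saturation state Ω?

Ksp = 10^(−6.19) = 6.457×10^-7
Ω = [Ca²⁺][CO3²⁻]/Ksp = (10.5×10^-3)(0.0715×10^-3) / 6.457×10^-7 = 1.16

Ω = 1.16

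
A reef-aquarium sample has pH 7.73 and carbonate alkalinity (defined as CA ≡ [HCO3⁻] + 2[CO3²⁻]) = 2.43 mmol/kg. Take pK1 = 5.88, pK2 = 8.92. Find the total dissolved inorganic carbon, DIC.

CA = [HCO3⁻] + 2[CO3²⁻] = (α₁ + 2α₂)·DIC
At pH 7.73: [H⁺]/K1 = 10^-1.85 = 0.014125, K2/[H⁺] = 10^-1.19 = 0.064565
α₁ = 1/(1 + 0.014125 + 0.064565) = 1/1.0787 = 0.9270; α₂ = α₁·K2/[H⁺] = 0.05986
α₁ + 2α₂ = 1.0468
DIC = CA / (α₁ + 2α₂) = 2.43 / 1.0468 = 2.32 mmol/kg

DIC = 2.32 mmol/kg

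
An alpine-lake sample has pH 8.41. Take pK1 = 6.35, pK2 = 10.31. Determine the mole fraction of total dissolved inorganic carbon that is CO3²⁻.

α₂ = 1 / (1 + [H⁺]/K2 + [H⁺]²/(K1K2)) = 1 / (1 + 10^+1.90 + 10^-0.16)
   = 1 / (1 + 79.433 + 0.69183) = 1/81.125 = 0.01233

α₂ = 0.0123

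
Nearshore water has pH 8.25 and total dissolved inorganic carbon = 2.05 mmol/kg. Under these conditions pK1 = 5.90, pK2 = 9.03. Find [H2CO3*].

[CO2*] = 7.82 μmol/kg

α₀ = 1 / (1 + K1/[H⁺] + K1K2/[H⁺]²) = 1 / (1 + 10^+2.35 + 10^+1.57)
   = 1 / (1 + 223.87 + 37.154) = 1/262.03 = 0.003816
[CO2*] = α₀ × DIC = 0.003816 × 2.05 = 0.00782 mmol/kg = 7.82 μmol/kg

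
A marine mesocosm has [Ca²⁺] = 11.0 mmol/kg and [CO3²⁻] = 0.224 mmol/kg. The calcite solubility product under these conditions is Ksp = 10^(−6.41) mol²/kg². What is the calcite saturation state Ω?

Ksp = 10^(−6.41) = 3.890×10^-7
Ω = [Ca²⁺][CO3²⁻]/Ksp = (11.0×10^-3)(0.224×10^-3) / 3.890×10^-7 = 6.33

Ω = 6.33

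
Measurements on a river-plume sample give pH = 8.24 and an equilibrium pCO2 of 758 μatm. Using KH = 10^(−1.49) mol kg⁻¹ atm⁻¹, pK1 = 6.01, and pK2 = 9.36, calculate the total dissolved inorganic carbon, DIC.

[CO2*] = KH · pCO2 = 10^(−1.49) × 758×10^-6 = 2.453×10^-5 mol/kg
α₀ = 1/(1 + K1/[H⁺] + K1K2/[H⁺]²) = 1/(1 + 10^+2.23 + 10^+1.11) = 0.005443
DIC = [CO2*]/α₀ = 2.453×10^-5 / 0.005443 = 4.51 mmol/kg

DIC = 4.51 mmol/kg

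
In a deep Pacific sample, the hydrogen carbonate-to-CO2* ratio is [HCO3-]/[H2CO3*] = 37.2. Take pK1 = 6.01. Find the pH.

pH = 7.58

From K1 = [H⁺][HCO3-]/[H2CO3*]:  pH = pK1 + log₁₀([HCO3-]/[H2CO3*])
log₁₀(37.2) = +1.571
pH = 6.01 + (+1.571) = 7.58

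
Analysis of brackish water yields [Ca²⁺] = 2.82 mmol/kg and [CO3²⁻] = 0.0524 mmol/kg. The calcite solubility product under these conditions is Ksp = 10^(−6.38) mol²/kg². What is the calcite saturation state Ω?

Ω = 0.354

Ksp = 10^(−6.38) = 4.169×10^-7
Ω = [Ca²⁺][CO3²⁻]/Ksp = (2.82×10^-3)(0.0524×10^-3) / 4.169×10^-7 = 0.354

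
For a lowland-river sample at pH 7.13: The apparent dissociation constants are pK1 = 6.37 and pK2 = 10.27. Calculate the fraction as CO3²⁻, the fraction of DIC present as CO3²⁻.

α₂ = 1 / (1 + [H⁺]/K2 + [H⁺]²/(K1K2)) = 1 / (1 + 10^+3.14 + 10^+2.38)
   = 1 / (1 + 1380.4 + 239.88) = 1/1621.3 = 0.0006168

α₂ = 0.000617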